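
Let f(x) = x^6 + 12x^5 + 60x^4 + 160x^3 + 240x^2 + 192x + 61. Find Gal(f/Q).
The polynomial f is an irreducible sextic over Q, so G = Gal(f/Q) is one of the 16 transitive subgroups 6T1, ..., 6T16 of S_6. The discriminant of f is 11337408, which is not a perfect square, so G is not contained in A_6. The transitive groups of degree 6 not contained in A_6 are: C_6 (6T1, order 6), S_3 (6T2, order 6), D_6 (6T3, order 12), C_3 x S_3 (6T5, order 18), A_4 x C_2 (6T6, order 24), S_4 (6T8, order 24), S_3 x S_3 (6T9, order 36), S_4 x C_2 (6T11, order 48), (S_3 x S_3) : C_2 (6T13, order 72), PGL(2,5) (6T14, order 120), S_6 (6T16, order 720). By Dedekind's theorem, for a prime p not dividing disc(f) the degrees of the irreducible factors of f mod p form the cycle type of an element of G. Factoring f modulo the 79 such primes p <= 419 (skipping 2, 3, which divide the discriminant), each new pattern first appears at: mod 5: f = (x^2 + x + 1)(x^2 + 2x + 3)(x^2 + 4x + 2), pattern 2+2+2; mod 7: f = (x^6 + 5x^5 + 4x^4 + 6x^3 + 2x^2 + 3x + 5), pattern 6; mod 11: f = (x + 5)(x + 10)(x^2 + x + 7)(x^2 + 7x + 8), pattern 2+2+1+1; mod 13: f = (x^3 + 6x^2 + 12x + 4)(x^3 + 6x^2 + 12x + 12), pattern 3+3; mod 61: f = (x)(x + 4)(x + 28)(x + 30)(x + 35)(x + 37), pattern 1+1+1+1+1+1. No other pattern occurs in this range, so the set of observed cycle types is {2+2+2, 6, 2+2+1+1, 3+3, 1+1+1+1+1+1}. The candidates containing elements of all these cycle types are D_6 (6T3) of order 12, A_4 x C_2 (6T6) of order 24, S_3 x S_3 (6T9) of order 36, S_4 x C_2 (6T11) of order 48, (S_3 x S_3) : C_2 (6T13) of order 72, PGL(2,5) (6T14) of order 120, S_6 (6T16) of order 720; the others are excluded. The observed types are precisely the cycle types that occur in D_6 (6T3). Each of the other remaining candidates has further cycle types, and by the Chebotarev density theorem the matching factorization patterns would occur for a proportion of primes equal to their share of the group: A_4 x C_2 (6T6) additionally contains elements of type 2+1+1+1+1 (3 of its 24 elements, about 12% of primes); S_3 x S_3 (6T9) additionally contains elements of type 3+1+1+1 (4 of its 36 elements, about 11% of primes); S_4 x C_2 (6T11) additionally contains elements of type 4+2, 4+1+1, 2+1+1+1+1 (15 of its 48 elements, about 31% of primes); (S_3 x S_3) : C_2 (6T13) additionally contains elements of type 4+2, 3+2+1, 3+1+1+1, 2+1+1+1+1 (40 of its 72 elements, about 56% of primes); PGL(2,5) (6T14) additionally contains elements of type 5+1, 4+1+1 (54 of its 120 elements, about 45% of primes); S_6 (6T16) additionally contains elements of type 5+1, 4+2, 4+1+1, 3+2+1, 3+1+1+1, 2+1+1+1+1 (499 of its 720 elements, about 69% of primes). None of the 79 primes tested shows any such pattern (for each of these groups the chance of that is below 10^-4), which rules them out. Hence G = D_6 (6T3), of order 12.

D_6, the dihedral group of order 12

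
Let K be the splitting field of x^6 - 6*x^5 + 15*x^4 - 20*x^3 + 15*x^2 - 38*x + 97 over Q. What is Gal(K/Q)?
S_6 (order 720)

The polynomial f is an irreducible sextic over Q, so G = Gal(f/Q) is one of the 16 transitive subgroups 6T1, ..., 6T16 of S_6. The discriminant of f is -46741055340544, which is not a perfect square, so G is not contained in A_6. The transitive groups of degree 6 not contained in A_6 are: C_6 (6T1, order 6), S_3 (6T2, order 6), D_6 (6T3, order 12), C_3 x S_3 (6T5, order 18), A_4 x C_2 (6T6, order 24), S_4 (6T8, order 24), S_3 x S_3 (6T9, order 36), S_4 x C_2 (6T11, order 48), (S_3 x S_3) : C_2 (6T13, order 72), PGL(2,5) (6T14, order 120), S_6 (6T16, order 720). By Dedekind's theorem, for a prime p not dividing disc(f) the degrees of the irreducible factors of f mod p form the cycle type of an element of G. Factoring f modulo the 3 such primes p <= 7 (skipping 2, which divides the discriminant), each new pattern first appears at: mod 3: f = (x + 1)(x^2 + 1)(x^3 + 2x^2 + 1), pattern 3+2+1; mod 5: f = (x^3 + x^2 + 1)(x^3 + 3x^2 + 2x + 2), pattern 3+3; mod 7: f = (x + 2)(x^5 + 6x^4 + 3x^3 + 2x^2 + 4x + 3), pattern 5+1. No other pattern occurs in this range, so the set of observed cycle types is {3+2+1, 3+3, 5+1}. Among the candidates above, the only group containing elements of all these cycle types is S_6 (6T16); every other candidate lacks at least one of them. Hence G = S_6 (6T16), of order 720.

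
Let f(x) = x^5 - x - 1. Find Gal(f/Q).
The polynomial f is an irreducible quintic over Q, so G = Gal(f/Q) is a transitive subgroup of S_5: one of C_5 (5T1, order 5), D_5 (5T2, order 10), F_20 (5T3, order 20), A_5 (5T4, order 60) or S_5 (5T5, order 120). The discriminant of f is 2869, which is not a perfect square, so G is not contained in A_5. The transitive groups of degree 5 not contained in A_5 are: F_20 (5T3, order 20), S_5 (5T5, order 120). By Dedekind's theorem, for a prime p not dividing disc(f) the degrees of the irreducible factors of f mod p form the cycle type of an element of G. Factoring f modulo the first such prime p = 2, each new pattern first appears at: mod 2: f = (x^2 + x + 1)(x^3 + x^2 + 1), pattern 3+2. No other pattern occurs in this range, so the set of observed cycle types is {3+2}. Among the candidates above, the only group containing elements of all these cycle types is S_5 (5T5) — F_20 (5T3) lacks at least one of them. Hence G = S_5 (5T5), of order 120.

S_5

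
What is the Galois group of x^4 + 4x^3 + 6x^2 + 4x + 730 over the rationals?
V_4 (also written V4)

The polynomial is an irreducible quartic over Q and its discriminant is 99179645184 = 314928^2, a perfect square, so the Galois group is contained in A_4. The resolvent cubic y^3 - 6*y^2 - 2904*y + 5824 splits completely over Q, which gives the Klein four-group V_4.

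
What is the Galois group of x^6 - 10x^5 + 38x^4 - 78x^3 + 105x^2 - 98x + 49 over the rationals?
A_4, A_4 acting on 6 points

The polynomial f is an irreducible sextic over Q, so G = Gal(f/Q) is one of the 16 transitive subgroups 6T1, ..., 6T16 of S_6. The discriminant of f is 5489031744 = 74088^2, a perfect square, so G is contained in A_6. The transitive groups of degree 6 contained in A_6 are: A_4 (6T4, order 12), S_4 (6T7, order 24), (C_3 x C_3) : C_4 (6T10, order 36), PSL(2,5) (6T12, order 60), A_6 (6T15, order 360). By Dedekind's theorem, for a prime p not dividing disc(f) the degrees of the irreducible factors of f mod p form the cycle type of an element of G. Factoring f modulo the 33 such primes p <= 151 (skipping 2, 3, 7, which divide the discriminant), each new pattern first appears at: mod 5: f = (x^3 + x^2 + 4x + 3)(x^3 + 4x^2 + 3), pattern 3+3; mod 13: f = (x + 7)(x + 8)(x^2 + 6x + 1)(x^2 + 8x + 9), pattern 2+2+1+1. No other pattern occurs in this range, so the set of observed cycle types is {3+3, 2+2+1+1}. The candidates containing elements of all these cycle types are A_4 (6T4) of order 12, S_4 (6T7) of order 24, (C_3 x C_3) : C_4 (6T10) of order 36, PSL(2,5) (6T12) of order 60, A_6 (6T15) of order 360; the others are excluded. The observed types are precisely the cycle types that occur in A_4 (6T4) (apart from the identity). Each of the other remaining candidates has further cycle types, and by the Chebotarev density theorem the matching factorization patterns would occur for a proportion of primes equal to their share of the group: S_4 (6T7) additionally contains elements of type 4+2 (6 of its 24 elements, about 25% of primes); (C_3 x C_3) : C_4 (6T10) additionally contains elements of type 4+2, 3+1+1+1 (22 of its 36 elements, about 61% of primes); PSL(2,5) (6T12) additionally contains elements of type 5+1 (24 of its 60 elements, about 40% of primes); A_6 (6T15) additionally contains elements of type 5+1, 4+2, 3+1+1+1 (274 of its 360 elements, about 76% of primes). None of the 33 primes tested shows any such pattern (for each of these groups the chance of that is below 10^-4), which rules them out. Hence G = A_4 (6T4), of order 12.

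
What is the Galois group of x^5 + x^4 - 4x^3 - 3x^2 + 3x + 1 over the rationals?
The polynomial f is an irreducible quintic over Q, so G = Gal(f/Q) is a transitive subgroup of S_5: one of C_5 (5T1, order 5), D_5 (5T2, order 10), F_20 (5T3, order 20), A_5 (5T4, order 60) or S_5 (5T5, order 120). The discriminant of f is 14641 = 121^2, a perfect square, so G is contained in A_5. The transitive groups of degree 5 contained in A_5 are: C_5 (5T1, order 5), D_5 (5T2, order 10), A_5 (5T4, order 60). By Dedekind's theorem, for a prime p not dividing disc(f) the degrees of the irreducible factors of f mod p form the cycle type of an element of G. Factoring f modulo the 14 such primes p <= 47 (skipping 11, which divides the discriminant), each new pattern first appears at: mod 2: f = (x^5 + x^4 + x^2 + x + 1), pattern 5; mod 23: f = (x + 9)(x + 12)(x + 13)(x + 17)(x + 19), pattern 1+1+1+1+1. No other pattern occurs in this range, so the set of observed cycle types is {5, 1+1+1+1+1}. The candidates containing elements of all these cycle types are C_5 (5T1) of order 5, D_5 (5T2) of order 10, A_5 (5T4) of order 60; the others are excluded. The observed types are precisely the cycle types that occur in C_5 (5T1). Each of the other remaining candidates has further cycle types, and by the Chebotarev density theorem the matching factorization patterns would occur for a proportion of primes equal to their share of the group: D_5 (5T2) additionally contains elements of type 2+2+1 (5 of its 10 elements, about 50% of primes); A_5 (5T4) additionally contains elements of type 3+1+1, 2+2+1 (35 of its 60 elements, about 58% of primes). None of the 14 primes tested shows any such pattern (for each of these groups the chance of that is below 10^-4), which rules them out. Hence G = C_5 (5T1), of order 5.

5T1: C_5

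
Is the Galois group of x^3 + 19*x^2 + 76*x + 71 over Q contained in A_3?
Yes

The polynomial is irreducible of degree 3 over Q. Its discriminant is 90601 = 301^2, a perfect square. A Galois group lies in the alternating group exactly when the discriminant is a square in Q, so the Galois group (C_3) is contained in A_3.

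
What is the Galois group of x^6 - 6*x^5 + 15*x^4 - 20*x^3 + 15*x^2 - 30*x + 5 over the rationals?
The polynomial f is an irreducible sextic over Q, so G = Gal(f/Q) is one of the 16 transitive subgroups 6T1, ..., 6T16 of S_6. The discriminant of f is 746496000000 = 864000^2, a perfect square, so G is contained in A_6. The transitive groups of degree 6 contained in A_6 are: A_4 (6T4, order 12), S_4 (6T7, order 24), (C_3 x C_3) : C_4 (6T10, order 36), PSL(2,5) (6T12, order 60), A_6 (6T15, order 360). By Dedekind's theorem, for a prime p not dividing disc(f) the degrees of the irreducible factors of f mod p form the cycle type of an element of G. Factoring f modulo the 6 such primes p <= 23 (skipping 2, 3, 5, which divide the discriminant), each new pattern first appears at: mod 7: f = (x + 3)(x^5 + 5x^4 + x^2 + 5x + 4), pattern 5+1; mod 23: f = (x + 1)(x + 10)(x + 15)(x^3 + 14x^2 + 5x + 10), pattern 3+1+1+1. No other pattern occurs in this range, so the set of observed cycle types is {5+1, 3+1+1+1}. Among the candidates above, the only group containing elements of all these cycle types is A_6 (6T15) — each of A_4 (6T4), S_4 (6T7), (C_3 x C_3) : C_4 (6T10), PSL(2,5) (6T12) lacks at least one of them. Hence G = A_6 (6T15), of order 360.

A_6 (also written A6)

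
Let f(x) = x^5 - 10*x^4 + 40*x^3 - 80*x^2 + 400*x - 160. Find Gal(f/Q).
The polynomial f is an irreducible quintic over Q, so G = Gal(f/Q) is a transitive subgroup of S_5: one of C_5 (5T1, order 5), D_5 (5T2, order 10), F_20 (5T3, order 20), A_5 (5T4, order 60) or S_5 (5T5, order 120). The discriminant of f is 1073741824000000 = 32768000^2, a perfect square, so G is contained in A_5. The transitive groups of degree 5 contained in A_5 are: C_5 (5T1, order 5), D_5 (5T2, order 10), A_5 (5T4, order 60). By Dedekind's theorem, for a prime p not dividing disc(f) the degrees of the irreducible factors of f mod p form the cycle type of an element of G. Factoring f modulo the 2 such primes p <= 7 (skipping 2, 5, which divide the discriminant), each new pattern first appears at: mod 3: f = (x^5 + 2x^4 + x^3 + x^2 + x + 2), pattern 5; mod 7: f = (x + 2)(x + 4)(x^3 + 5x^2 + 2x + 1), pattern 3+1+1. No other pattern occurs in this range, so the set of observed cycle types is {5, 3+1+1}. Among the candidates above, the only group containing elements of all these cycle types is A_5 (5T4) — each of C_5 (5T1), D_5 (5T2) lacks at least one of them. Hence G = A_5 (5T4), of order 60.

A_5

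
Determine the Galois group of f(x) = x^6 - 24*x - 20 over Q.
A_6

The polynomial f is an irreducible sextic over Q, so G = Gal(f/Q) is one of the 16 transitive subgroups 6T1, ..., 6T16 of S_6. The discriminant of f is 746496000000 = 864000^2, a perfect square, so G is contained in A_6. The transitive groups of degree 6 contained in A_6 are: A_4 (6T4, order 12), S_4 (6T7, order 24), (C_3 x C_3) : C_4 (6T10, order 36), PSL(2,5) (6T12, order 60), A_6 (6T15, order 360). By Dedekind's theorem, for a prime p not dividing disc(f) the degrees of the irreducible factors of f mod p form the cycle type of an element of G. Factoring f modulo the 6 such primes p <= 23 (skipping 2, 3, 5, which divide the discriminant), each new pattern first appears at: mod 7: f = (x + 4)(x^5 + 3x^4 + 2x^3 + 6x^2 + 4x + 2), pattern 5+1; mod 23: f = (x + 2)(x + 11)(x + 16)(x^3 + 17x^2 + 13x + 7), pattern 3+1+1+1. No other pattern occurs in this range, so the set of observed cycle types is {5+1, 3+1+1+1}. Among the candidates above, the only group containing elements of all these cycle types is A_6 (6T15) — each of A_4 (6T4), S_4 (6T7), (C_3 x C_3) : C_4 (6T10), PSL(2,5) (6T12) lacks at least one of them. Hence G = A_6 (6T15), of order 360.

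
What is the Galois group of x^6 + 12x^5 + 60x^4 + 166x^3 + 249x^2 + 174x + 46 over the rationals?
The polynomial f is an irreducible sextic over Q, so G = Gal(f/Q) is one of the 16 transitive subgroups 6T1, ..., 6T16 of S_6. The discriminant of f is 304930925568, which is not a perfect square, so G is not contained in A_6. The transitive groups of degree 6 not contained in A_6 are: C_6 (6T1, order 6), S_3 (6T2, order 6), D_6 (6T3, order 12), C_3 x S_3 (6T5, order 18), A_4 x C_2 (6T6, order 24), S_4 (6T8, order 24), S_3 x S_3 (6T9, order 36), S_4 x C_2 (6T11, order 48), (S_3 x S_3) : C_2 (6T13, order 72), PGL(2,5) (6T14, order 120), S_6 (6T16, order 720). By Dedekind's theorem, for a prime p not dividing disc(f) the degrees of the irreducible factors of f mod p form the cycle type of an element of G. Factoring f modulo the 79 such primes p <= 421 (skipping 2, 3, 41, which divide the discriminant), each new pattern first appears at: mod 5: f = (x^2 + 2)(x^2 + 3x + 4)(x^2 + 4x + 2), pattern 2+2+2; mod 7: f = (x^6 + 5x^5 + 4x^4 + 5x^3 + 4x^2 + 6x + 4), pattern 6; mod 11: f = (x + 3)(x + 8)(x^2 + 3x + 10)(x^2 + 9x + 10), pattern 2+2+1+1; mod 13: f = (x^3 + 6x^2 + 4)(x^3 + 6x^2 + 11x + 5), pattern 3+3; mod 61: f = (x + 4)(x + 8)(x + 21)(x + 26)(x + 33)(x + 42), pattern 1+1+1+1+1+1. No other pattern occurs in this range, so the set of observed cycle types is {2+2+2, 6, 2+2+1+1, 3+3, 1+1+1+1+1+1}. The candidates containing elements of all these cycle types are D_6 (6T3) of order 12, A_4 x C_2 (6T6) of order 24, S_3 x S_3 (6T9) of order 36, S_4 x C_2 (6T11) of order 48, (S_3 x S_3) : C_2 (6T13) of order 72, PGL(2,5) (6T14) of order 120, S_6 (6T16) of order 720; the others are excluded. The observed types are precisely the cycle types that occur in D_6 (6T3). Each of the other remaining candidates has further cycle types, and by the Chebotarev density theorem the matching factorization patterns would occur for a proportion of primes equal to their share of the group: A_4 x C_2 (6T6) additionally contains elements of type 2+1+1+1+1 (3 of its 24 elements, about 12% of primes); S_3 x S_3 (6T9) additionally contains elements of type 3+1+1+1 (4 of its 36 elements, about 11% of primes); S_4 x C_2 (6T11) additionally contains elements of type 4+2, 4+1+1, 2+1+1+1+1 (15 of its 48 elements, about 31% of primes); (S_3 x S_3) : C_2 (6T13) additionally contains elements of type 4+2, 3+2+1, 3+1+1+1, 2+1+1+1+1 (40 of its 72 elements, about 56% of primes); PGL(2,5) (6T14) additionally contains elements of type 5+1, 4+1+1 (54 of its 120 elements, about 45% of primes); S_6 (6T16) additionally contains elements of type 5+1, 4+2, 4+1+1, 3+2+1, 3+1+1+1, 2+1+1+1+1 (499 of its 720 elements, about 69% of primes). None of the 79 primes tested shows any such pattern (for each of these groups the chance of that is below 10^-4), which rules them out. Hence G = D_6 (6T3), of order 12.

D_6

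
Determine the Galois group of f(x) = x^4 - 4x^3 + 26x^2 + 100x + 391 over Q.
C_4 (order 4)

The polynomial is an irreducible quartic over Q and its discriminant is 40975828992, which is not a perfect square, so the Galois group is not contained in A_4. The resolvent cubic y^3 - 26*y^2 - 1964*y + 24408 has exactly one rational root, so the Galois group is C_4 or D_4. The quartic becomes reducible over Q(sqrt(disc)), so the group is C_4.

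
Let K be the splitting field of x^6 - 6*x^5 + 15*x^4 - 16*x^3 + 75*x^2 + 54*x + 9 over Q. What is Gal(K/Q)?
The polynomial f is an irreducible sextic over Q, so G = Gal(f/Q) is one of the 16 transitive subgroups 6T1, ..., 6T16 of S_6. The discriminant of f is -41622228172800, which is not a perfect square, so G is not contained in A_6. The transitive groups of degree 6 not contained in A_6 are: C_6 (6T1, order 6), S_3 (6T2, order 6), D_6 (6T3, order 12), C_3 x S_3 (6T5, order 18), A_4 x C_2 (6T6, order 24), S_4 (6T8, order 24), S_3 x S_3 (6T9, order 36), S_4 x C_2 (6T11, order 48), (S_3 x S_3) : C_2 (6T13, order 72), PGL(2,5) (6T14, order 120), S_6 (6T16, order 720). By Dedekind's theorem, for a prime p not dividing disc(f) the degrees of the irreducible factors of f mod p form the cycle type of an element of G. Factoring f modulo the 79 such primes p <= 431 (skipping 2, 3, 5, 11, which divide the discriminant), each new pattern first appears at: mod 7: f = (x^6 + x^5 + x^4 + 5x^3 + 5x^2 + 5x + 2), pattern 6; mod 17: f = (x + 1)(x + 13)(x^2 + x + 16)(x^2 + 13x + 15), pattern 2+2+1+1; mod 19: f = (x^3 + 16x^2 + x + 13)(x^3 + 16x^2 + 5x + 8), pattern 3+3; mod 23: f = (x^2 + 7x + 13)(x^2 + 15x + 6)(x^2 + 18x + 1), pattern 2+2+2; mod 43: f = (x + 12)(x + 26)(x + 27)(x + 30)(x + 32)(x + 39), pattern 1+1+1+1+1+1. No other pattern occurs in this range, so the set of observed cycle types is {6, 2+2+1+1, 3+3, 2+2+2, 1+1+1+1+1+1}. The candidates containing elements of all these cycle types are D_6 (6T3) of order 12, A_4 x C_2 (6T6) of order 24, S_3 x S_3 (6T9) of order 36, S_4 x C_2 (6T11) of order 48, (S_3 x S_3) : C_2 (6T13) of order 72, PGL(2,5) (6T14) of order 120, S_6 (6T16) of order 720; the others are excluded. The observed types are precisely the cycle types that occur in D_6 (6T3). Each of the other remaining candidates has further cycle types, and by the Chebotarev density theorem the matching factorization patterns would occur for a proportion of primes equal to their share of the group: A_4 x C_2 (6T6) additionally contains elements of type 2+1+1+1+1 (3 of its 24 elements, about 12% of primes); S_3 x S_3 (6T9) additionally contains elements of type 3+1+1+1 (4 of its 36 elements, about 11% of primes); S_4 x C_2 (6T11) additionally contains elements of type 4+2, 4+1+1, 2+1+1+1+1 (15 of its 48 elements, about 31% of primes); (S_3 x S_3) : C_2 (6T13) additionally contains elements of type 4+2, 3+2+1, 3+1+1+1, 2+1+1+1+1 (40 of its 72 elements, about 56% of primes); PGL(2,5) (6T14) additionally contains elements of type 5+1, 4+1+1 (54 of its 120 elements, about 45% of primes); S_6 (6T16) additionally contains elements of type 5+1, 4+2, 4+1+1, 3+2+1, 3+1+1+1, 2+1+1+1+1 (499 of its 720 elements, about 69% of primes). None of the 79 primes tested shows any such pattern (for each of these groups the chance of that is below 10^-4), which rules them out. Hence G = D_6 (6T3), of order 12.

D_6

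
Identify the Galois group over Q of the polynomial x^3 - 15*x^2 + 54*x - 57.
C_3, A_3

The polynomial is an irreducible cubic over Q and its discriminant is 81 = 9^2, a perfect square. For an irreducible cubic, a square discriminant forces the Galois group to be A_3, the cyclic group of order 3.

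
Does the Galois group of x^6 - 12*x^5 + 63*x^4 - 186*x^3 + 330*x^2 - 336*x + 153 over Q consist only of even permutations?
No

The polynomial is irreducible of degree 6 over Q. Its discriminant is -16003008, which is not a perfect square. A Galois group lies in the alternating group exactly when the discriminant is a square in Q, so the Galois group (PGL(2,5)) is not contained in A_6.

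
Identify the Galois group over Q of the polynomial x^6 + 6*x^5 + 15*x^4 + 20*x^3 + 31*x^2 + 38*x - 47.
The polynomial f is an irreducible sextic over Q, so G = Gal(f/Q) is one of the 16 transitive subgroups 6T1, ..., 6T16 of S_6. The discriminant of f is 66039417143296 = 8126464^2, a perfect square, so G is contained in A_6. The transitive groups of degree 6 contained in A_6 are: A_4 (6T4, order 12), S_4 (6T7, order 24), (C_3 x C_3) : C_4 (6T10, order 36), PSL(2,5) (6T12, order 60), A_6 (6T15, order 360). By Dedekind's theorem, for a prime p not dividing disc(f) the degrees of the irreducible factors of f mod p form the cycle type of an element of G. Factoring f modulo the 79 such primes p <= 419 (skipping 2, 31, which divide the discriminant), each new pattern first appears at: mod 3: f = (x^2 + 2x + 2)(x^4 + x^3 + 2x^2 + 2x + 2), pattern 4+2; mod 5: f = (x^3 + 4x + 2)(x^3 + x^2 + x + 4), pattern 3+3; mod 11: f = (x + 6)(x + 7)(x^2 + 5x + 10)(x^2 + 10x + 4), pattern 2+2+1+1; mod 67: f = (x + 5)(x + 7)(x + 23)(x + 46)(x + 62)(x + 64), pattern 1+1+1+1+1+1. No other pattern occurs in this range, so the set of observed cycle types is {4+2, 3+3, 2+2+1+1, 1+1+1+1+1+1}. The candidates containing elements of all these cycle types are S_4 (6T7) of order 24, (C_3 x C_3) : C_4 (6T10) of order 36, A_6 (6T15) of order 360; the others are excluded. The observed types are precisely the cycle types that occur in S_4 (6T7). Each of the other remaining candidates has further cycle types, and by the Chebotarev density theorem the matching factorization patterns would occur for a proportion of primes equal to their share of the group: (C_3 x C_3) : C_4 (6T10) additionally contains elements of type 3+1+1+1 (4 of its 36 elements, about 11% of primes); A_6 (6T15) additionally contains elements of type 5+1, 3+1+1+1 (184 of its 360 elements, about 51% of primes). None of the 79 primes tested shows any such pattern (for each of these groups the chance of that is below 10^-4), which rules them out. Hence G = S_4 (6T7), of order 24.

6T7: S_4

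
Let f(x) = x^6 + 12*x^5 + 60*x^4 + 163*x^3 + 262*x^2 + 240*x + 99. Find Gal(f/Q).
S_6 (order 720)

The polynomial f is an irreducible sextic over Q, so G = Gal(f/Q) is one of the 16 transitive subgroups 6T1, ..., 6T16 of S_6. The discriminant of f is -141432219, which is not a perfect square, so G is not contained in A_6. The transitive groups of degree 6 not contained in A_6 are: C_6 (6T1, order 6), S_3 (6T2, order 6), D_6 (6T3, order 12), C_3 x S_3 (6T5, order 18), A_4 x C_2 (6T6, order 24), S_4 (6T8, order 24), S_3 x S_3 (6T9, order 36), S_4 x C_2 (6T11, order 48), (S_3 x S_3) : C_2 (6T13, order 72), PGL(2,5) (6T14, order 120), S_6 (6T16, order 720). By Dedekind's theorem, for a prime p not dividing disc(f) the degrees of the irreducible factors of f mod p form the cycle type of an element of G. Factoring f modulo the 4 such primes p <= 11 (skipping 3, which divides the discriminant), each new pattern first appears at: mod 2: f = (x^6 + x^3 + 1), pattern 6; mod 5: f = (x^3 + 3x^2 + 4x + 1)(x^3 + 4x^2 + 4x + 4), pattern 3+3; mod 7: f = (x + 1)(x^5 + 4x^4 + 2x^2 + x + 1), pattern 5+1; mod 11: f = (x)(x^2 + 9x + 2)(x^3 + 3x^2 + 9x + 10), pattern 3+2+1. No other pattern occurs in this range, so the set of observed cycle types is {6, 3+3, 5+1, 3+2+1}. Among the candidates above, the only group containing elements of all these cycle types is S_6 (6T16); every other candidate lacks at least one of them. Hence G = S_6 (6T16), of order 720.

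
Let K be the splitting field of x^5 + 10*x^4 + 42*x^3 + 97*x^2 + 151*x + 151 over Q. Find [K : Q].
The degree of the splitting field over Q equals the order of the Galois group, so first determine the group. The polynomial f is an irreducible quintic over Q, so G = Gal(f/Q) is a transitive subgroup of S_5: one of C_5 (5T1, order 5), D_5 (5T2, order 10), F_20 (5T3, order 20), A_5 (5T4, order 60) or S_5 (5T5, order 120). The discriminant of f is 4021924864, which is not a perfect square, so G is not contained in A_5. The transitive groups of degree 5 not contained in A_5 are: F_20 (5T3, order 20), S_5 (5T5, order 120). By Dedekind's theorem, for a prime p not dividing disc(f) the degrees of the irreducible factors of f mod p form the cycle type of an element of G. Factoring f modulo the 3 such primes p <= 7 (skipping 2, which divides the discriminant), each new pattern first appears at: mod 3: f = (x^5 + x^4 + x^2 + x + 1), pattern 5; mod 7: f = (x^2 + 2x + 3)(x^3 + x^2 + 2x + 6), pattern 3+2. No other pattern occurs in this range, so the set of observed cycle types is {5, 3+2}. Among the candidates above, the only group containing elements of all these cycle types is S_5 (5T5) — F_20 (5T3) lacks at least one of them. Hence G = S_5 (5T5), of order 120. The Galois group S_5 (5T5) has order 120, so the splitting field has degree 120 over Q.

120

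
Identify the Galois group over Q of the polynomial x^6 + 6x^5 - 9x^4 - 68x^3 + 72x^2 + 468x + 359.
The polynomial f is an irreducible sextic over Q, so G = Gal(f/Q) is one of the 16 transitive subgroups 6T1, ..., 6T16 of S_6. The discriminant of f is -9221581132716096, which is not a perfect square, so G is not contained in A_6. The transitive groups of degree 6 not contained in A_6 are: C_6 (6T1, order 6), S_3 (6T2, order 6), D_6 (6T3, order 12), C_3 x S_3 (6T5, order 18), A_4 x C_2 (6T6, order 24), S_4 (6T8, order 24), S_3 x S_3 (6T9, order 36), S_4 x C_2 (6T11, order 48), (S_3 x S_3) : C_2 (6T13, order 72), PGL(2,5) (6T14, order 120), S_6 (6T16, order 720). By Dedekind's theorem, for a prime p not dividing disc(f) the degrees of the irreducible factors of f mod p form the cycle type of an element of G. Factoring f modulo the 33 such primes p <= 149 (skipping 2, 3, which divide the discriminant), each new pattern first appears at: mod 5: f = (x^3 + 2x + 4)(x^3 + x^2 + 4x + 1), pattern 3+3; mod 7: f = (x^6 + 6x^5 + 5x^4 + 2x^3 + 2x^2 + 6x + 2), pattern 6; mod 17: f = (x + 1)(x + 2)(x^2 + 7x + 11)(x^2 + 13x + 14), pattern 2+2+1+1; mod 19: f = (x + 3)(x + 4)(x + 7)(x + 16)(x^2 + 14x + 8), pattern 2+1+1+1+1; mod 71: f = (x^2 + 9x + 54)(x^2 + 24x + 32)(x^2 + 44x + 12), pattern 2+2+2. No other pattern occurs in this range, so the set of observed cycle types is {3+3, 6, 2+2+1+1, 2+1+1+1+1, 2+2+2}. The candidates containing elements of all these cycle types are A_4 x C_2 (6T6) of order 24, S_4 x C_2 (6T11) of order 48, (S_3 x S_3) : C_2 (6T13) of order 72, S_6 (6T16) of order 720; the others are excluded. The observed types are precisely the cycle types that occur in A_4 x C_2 (6T6) (apart from the identity). Each of the other remaining candidates has further cycle types, and by the Chebotarev density theorem the matching factorization patterns would occur for a proportion of primes equal to their share of the group: S_4 x C_2 (6T11) additionally contains elements of type 4+2, 4+1+1 (12 of its 48 elements, about 25% of primes); (S_3 x S_3) : C_2 (6T13) additionally contains elements of type 4+2, 3+2+1, 3+1+1+1 (34 of its 72 elements, about 47% of primes); S_6 (6T16) additionally contains elements of type 5+1, 4+2, 4+1+1, 3+2+1, 3+1+1+1 (484 of its 720 elements, about 67% of primes). None of the 33 primes tested shows any such pattern (for each of these groups the chance of that is below 10^-4), which rules them out. Hence G = A_4 x C_2 (6T6), of order 24.

A_4 x C_2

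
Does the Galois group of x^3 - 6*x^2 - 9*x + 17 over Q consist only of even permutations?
The polynomial is irreducible of degree 3 over Q. Its discriminant is 29241 = 171^2, a perfect square. A Galois group lies in the alternating group exactly when the discriminant is a square in Q, so the Galois group (C_3) is contained in A_3.

Yes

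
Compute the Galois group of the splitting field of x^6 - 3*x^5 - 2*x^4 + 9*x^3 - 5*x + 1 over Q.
S_3, S_3 acting on 6 points

The polynomial f is an irreducible sextic over Q, so G = Gal(f/Q) is one of the 16 transitive subgroups 6T1, ..., 6T16 of S_6. The discriminant of f is 810448, which is not a perfect square, so G is not contained in A_6. The transitive groups of degree 6 not contained in A_6 are: C_6 (6T1, order 6), S_3 (6T2, order 6), D_6 (6T3, order 12), C_3 x S_3 (6T5, order 18), A_4 x C_2 (6T6, order 24), S_4 (6T8, order 24), S_3 x S_3 (6T9, order 36), S_4 x C_2 (6T11, order 48), (S_3 x S_3) : C_2 (6T13, order 72), PGL(2,5) (6T14, order 120), S_6 (6T16, order 720). By Dedekind's theorem, for a prime p not dividing disc(f) the degrees of the irreducible factors of f mod p form the cycle type of an element of G. Factoring f modulo the 23 such primes p <= 97 (skipping 2, 37, which divide the discriminant), each new pattern first appears at: mod 3: f = (x^3 + x^2 + 2)(x^3 + 2x^2 + 2x + 2), pattern 3+3; mod 5: f = (x^2 + 2)(x^2 + 3x + 3)(x^2 + 4x + 1), pattern 2+2+2; mod 67: f = (x + 2)(x + 18)(x + 30)(x + 36)(x + 48)(x + 64), pattern 1+1+1+1+1+1. No other pattern occurs in this range, so the set of observed cycle types is {3+3, 2+2+2, 1+1+1+1+1+1}. The candidates containing elements of all these cycle types are C_6 (6T1) of order 6, S_3 (6T2) of order 6, D_6 (6T3) of order 12, C_3 x S_3 (6T5) of order 18, A_4 x C_2 (6T6) of order 24, S_4 (6T8) of order 24, S_3 x S_3 (6T9) of order 36, S_4 x C_2 (6T11) of order 48, (S_3 x S_3) : C_2 (6T13) of order 72, PGL(2,5) (6T14) of order 120, S_6 (6T16) of order 720; the others are excluded. The observed types are precisely the cycle types that occur in S_3 (6T2). Each of the other remaining candidates has further cycle types, and by the Chebotarev density theorem the matching factorization patterns would occur for a proportion of primes equal to their share of the group: C_6 (6T1) additionally contains elements of type 6 (2 of its 6 elements, about 33% of primes); D_6 (6T3) additionally contains elements of type 6, 2+2+1+1 (5 of its 12 elements, about 42% of primes); C_3 x S_3 (6T5) additionally contains elements of type 6, 3+1+1+1 (10 of its 18 elements, about 56% of primes); A_4 x C_2 (6T6) additionally contains elements of type 6, 2+2+1+1, 2+1+1+1+1 (14 of its 24 elements, about 58% of primes); S_4 (6T8) additionally contains elements of type 4+1+1, 2+2+1+1 (9 of its 24 elements, about 38% of primes); S_3 x S_3 (6T9) additionally contains elements of type 6, 3+1+1+1, 2+2+1+1 (25 of its 36 elements, about 69% of primes); S_4 x C_2 (6T11) additionally contains elements of type 6, 4+2, 4+1+1, 2+2+1+1, 2+1+1+1+1 (32 of its 48 elements, about 67% of primes); (S_3 x S_3) : C_2 (6T13) additionally contains elements of type 6, 4+2, 3+2+1, 3+1+1+1, 2+2+1+1, 2+1+1+1+1 (61 of its 72 elements, about 85% of primes); PGL(2,5) (6T14) additionally contains elements of type 6, 5+1, 4+1+1, 2+2+1+1 (89 of its 120 elements, about 74% of primes); S_6 (6T16) additionally contains elements of type 6, 5+1, 4+2, 4+1+1, 3+2+1, 3+1+1+1, 2+2+1+1, 2+1+1+1+1 (664 of its 720 elements, about 92% of primes). None of the 23 primes tested shows any such pattern (for each of these groups the chance of that is below 10^-4), which rules them out. Hence G = S_3 (6T2), of order 6.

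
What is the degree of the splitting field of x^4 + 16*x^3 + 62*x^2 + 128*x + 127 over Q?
The degree of the splitting field over Q equals the order of the Galois group, so first determine the group. The polynomial is an irreducible quartic over Q and its discriminant is -350438400, which is not a perfect square, so the Galois group is not contained in A_4. The resolvent cubic y^3 - 62*y^2 + 1540*y - 17400 has exactly one rational root, so the Galois group is C_4 or D_4. The quartic remains irreducible over Q(sqrt(disc)), so the group is D_4. The Galois group D_4 (4T3) has order 8, so the splitting field has degree 8 over Q.

8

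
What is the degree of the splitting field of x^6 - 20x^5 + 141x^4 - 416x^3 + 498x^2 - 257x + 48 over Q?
60

The degree of the splitting field over Q equals the order of the Galois group, so first determine the group. The polynomial f is an irreducible sextic over Q, so G = Gal(f/Q) is one of the 16 transitive subgroups 6T1, ..., 6T16 of S_6. The discriminant of f is 30991489 = 5567^2, a perfect square, so G is contained in A_6. The transitive groups of degree 6 contained in A_6 are: A_4 (6T4, order 12), S_4 (6T7, order 24), (C_3 x C_3) : C_4 (6T10, order 36), PSL(2,5) (6T12, order 60), A_6 (6T15, order 360). By Dedekind's theorem, for a prime p not dividing disc(f) the degrees of the irreducible factors of f mod p form the cycle type of an element of G. Factoring f modulo the 21 such primes p <= 79 (skipping 19, which divides the discriminant), each new pattern first appears at: mod 2: f = (x)(x^5 + x^3 + 1), pattern 5+1; mod 7: f = (x^3 + 2x^2 + 3)(x^3 + 6x^2 + 3x + 2), pattern 3+3; mod 61: f = (x + 58)(x + 59)(x^2 + 21x + 10)(x^2 + 25x + 13), pattern 2+2+1+1. No other pattern occurs in this range, so the set of observed cycle types is {5+1, 3+3, 2+2+1+1}. The candidates containing elements of all these cycle types are PSL(2,5) (6T12) of order 60, A_6 (6T15) of order 360; the others are excluded. The observed types are precisely the cycle types that occur in PSL(2,5) (6T12) (apart from the identity). Each of the other remaining candidates has further cycle types, and by the Chebotarev density theorem the matching factorization patterns would occur for a proportion of primes equal to their share of the group: A_6 (6T15) additionally contains elements of type 4+2, 3+1+1+1 (130 of its 360 elements, about 36% of primes). None of the 21 primes tested shows any such pattern (for each of these groups the chance of that is below 10^-4), which rules them out. Hence G = PSL(2,5) (6T12), of order 60. The Galois group PSL(2,5) (6T12) has order 60, so the splitting field has degree 60 over Q.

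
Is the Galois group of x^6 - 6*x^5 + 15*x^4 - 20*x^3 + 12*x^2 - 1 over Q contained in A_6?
The polynomial is irreducible of degree 6 over Q. Its discriminant is -419904, which is not a perfect square. A Galois group lies in the alternating group exactly when the discriminant is a square in Q, so the Galois group (A_4 x C_2) is not contained in A_6.

No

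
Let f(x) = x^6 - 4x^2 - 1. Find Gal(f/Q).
The polynomial f is an irreducible sextic over Q, so G = Gal(f/Q) is one of the 16 transitive subgroups 6T1, ..., 6T16 of S_6. The discriminant of f is 3356224 = 1832^2, a perfect square, so G is contained in A_6. The transitive groups of degree 6 contained in A_6 are: A_4 (6T4, order 12), S_4 (6T7, order 24), (C_3 x C_3) : C_4 (6T10, order 36), PSL(2,5) (6T12, order 60), A_6 (6T15, order 360). By Dedekind's theorem, for a prime p not dividing disc(f) the degrees of the irreducible factors of f mod p form the cycle type of an element of G. Factoring f modulo the 79 such primes p <= 419 (skipping 2, 229, which divide the discriminant), each new pattern first appears at: mod 3: f = (x^3 + x^2 + 2x + 1)(x^3 + 2x^2 + 2x + 2), pattern 3+3; mod 7: f = (x^2 + 4)(x^4 + 3x^2 + 5), pattern 4+2; mod 23: f = (x + 9)(x + 14)(x^2 + x + 18)(x^2 + 22x + 18), pattern 2+2+1+1; mod 193: f = (x + 87)(x + 90)(x + 93)(x + 100)(x + 103)(x + 106), pattern 1+1+1+1+1+1. No other pattern occurs in this range, so the set of observed cycle types is {3+3, 4+2, 2+2+1+1, 1+1+1+1+1+1}. The candidates containing elements of all these cycle types are S_4 (6T7) of order 24, (C_3 x C_3) : C_4 (6T10) of order 36, A_6 (6T15) of order 360; the others are excluded. The observed types are precisely the cycle types that occur in S_4 (6T7). Each of the other remaining candidates has further cycle types, and by the Chebotarev density theorem the matching factorization patterns would occur for a proportion of primes equal to their share of the group: (C_3 x C_3) : C_4 (6T10) additionally contains elements of type 3+1+1+1 (4 of its 36 elements, about 11% of primes); A_6 (6T15) additionally contains elements of type 5+1, 3+1+1+1 (184 of its 360 elements, about 51% of primes). None of the 79 primes tested shows any such pattern (for each of these groups the chance of that is below 10^-4), which rules them out. Hence G = S_4 (6T7), of order 24.

S_4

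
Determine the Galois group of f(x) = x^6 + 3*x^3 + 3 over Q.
C_3 x S_3, the group 6T5 of order 18

The polynomial f is an irreducible sextic over Q, so G = Gal(f/Q) is one of the 16 transitive subgroups 6T1, ..., 6T16 of S_6. The discriminant of f is -177147, which is not a perfect square, so G is not contained in A_6. The transitive groups of degree 6 not contained in A_6 are: C_6 (6T1, order 6), S_3 (6T2, order 6), D_6 (6T3, order 12), C_3 x S_3 (6T5, order 18), A_4 x C_2 (6T6, order 24), S_4 (6T8, order 24), S_3 x S_3 (6T9, order 36), S_4 x C_2 (6T11, order 48), (S_3 x S_3) : C_2 (6T13, order 72), PGL(2,5) (6T14, order 120), S_6 (6T16, order 720). By Dedekind's theorem, for a prime p not dividing disc(f) the degrees of the irreducible factors of f mod p form the cycle type of an element of G. Factoring f modulo the 33 such primes p <= 139 (skipping 3, which divides the discriminant), each new pattern first appears at: mod 2: f = (x^6 + x^3 + 1), pattern 6; mod 7: f = (x + 3)(x + 5)(x + 6)(x^3 + 4), pattern 3+1+1+1; mod 17: f = (x^2 + 5x + 7)(x^2 + 13x + 7)(x^2 + 16x + 7), pattern 2+2+2; mod 19: f = (x^3 + 9)(x^3 + 13), pattern 3+3; mod 73: f = (x + 42)(x + 43)(x + 44)(x + 51)(x + 52)(x + 60), pattern 1+1+1+1+1+1. No other pattern occurs in this range, so the set of observed cycle types is {6, 3+1+1+1, 2+2+2, 3+3, 1+1+1+1+1+1}. The candidates containing elements of all these cycle types are C_3 x S_3 (6T5) of order 18, S_3 x S_3 (6T9) of order 36, (S_3 x S_3) : C_2 (6T13) of order 72, S_6 (6T16) of order 720; the others are excluded. The observed types are precisely the cycle types that occur in C_3 x S_3 (6T5). Each of the other remaining candidates has further cycle types, and by the Chebotarev density theorem the matching factorization patterns would occur for a proportion of primes equal to their share of the group: S_3 x S_3 (6T9) additionally contains elements of type 2+2+1+1 (9 of its 36 elements, about 25% of primes); (S_3 x S_3) : C_2 (6T13) additionally contains elements of type 4+2, 3+2+1, 2+2+1+1, 2+1+1+1+1 (45 of its 72 elements, about 62% of primes); S_6 (6T16) additionally contains elements of type 5+1, 4+2, 4+1+1, 3+2+1, 2+2+1+1, 2+1+1+1+1 (504 of its 720 elements, about 70% of primes). None of the 33 primes tested shows any such pattern (for each of these groups the chance of that is below 10^-4), which rules them out. Hence G = C_3 x S_3 (6T5), of order 18.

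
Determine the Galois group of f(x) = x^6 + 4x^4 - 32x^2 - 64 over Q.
6T4: A_4

The polynomial f is an irreducible sextic over Q, so G = Gal(f/Q) is one of the 16 transitive subgroups 6T1, ..., 6T16 of S_6. The discriminant of f is 164995463643136 = 12845056^2, a perfect square, so G is contained in A_6. The transitive groups of degree 6 contained in A_6 are: A_4 (6T4, order 12), S_4 (6T7, order 24), (C_3 x C_3) : C_4 (6T10, order 36), PSL(2,5) (6T12, order 60), A_6 (6T15, order 360). By Dedekind's theorem, for a prime p not dividing disc(f) the degrees of the irreducible factors of f mod p form the cycle type of an element of G. Factoring f modulo the 33 such primes p <= 149 (skipping 2, 7, which divide the discriminant), each new pattern first appears at: mod 3: f = (x^3 + 2x + 1)(x^3 + 2x + 2), pattern 3+3; mod 13: f = (x + 1)(x + 12)(x^2 + 7)(x^2 + 11), pattern 2+2+1+1. No other pattern occurs in this range, so the set of observed cycle types is {3+3, 2+2+1+1}. The candidates containing elements of all these cycle types are A_4 (6T4) of order 12, S_4 (6T7) of order 24, (C_3 x C_3) : C_4 (6T10) of order 36, PSL(2,5) (6T12) of order 60, A_6 (6T15) of order 360; the others are excluded. The observed types are precisely the cycle types that occur in A_4 (6T4) (apart from the identity). Each of the other remaining candidates has further cycle types, and by the Chebotarev density theorem the matching factorization patterns would occur for a proportion of primes equal to their share of the group: S_4 (6T7) additionally contains elements of type 4+2 (6 of its 24 elements, about 25% of primes); (C_3 x C_3) : C_4 (6T10) additionally contains elements of type 4+2, 3+1+1+1 (22 of its 36 elements, about 61% of primes); PSL(2,5) (6T12) additionally contains elements of type 5+1 (24 of its 60 elements, about 40% of primes); A_6 (6T15) additionally contains elements of type 5+1, 4+2, 3+1+1+1 (274 of its 360 elements, about 76% of primes). None of the 33 primes tested shows any such pattern (for each of these groups the chance of that is below 10^-4), which rules them out. Hence G = A_4 (6T4), of order 12.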